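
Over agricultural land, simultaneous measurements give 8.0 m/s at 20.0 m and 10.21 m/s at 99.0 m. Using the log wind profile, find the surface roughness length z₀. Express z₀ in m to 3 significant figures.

z₀ ≈ 0.0612 m

Log law: V(z) ∝ ln(z/z₀). With r = V₁/V₂ = 8.0/10.21 = 0.78355,
r · ln(z₂/z₀) = ln(z₁/z₀) ⇒ ln z₀ = (ln z₁ − r·ln z₂)/(1 − r)
ln z₀ = (2.99573 − 0.78355×4.59512) / 0.21645 = -2.7939
z₀ = exp(-2.7939) = 0.06118 m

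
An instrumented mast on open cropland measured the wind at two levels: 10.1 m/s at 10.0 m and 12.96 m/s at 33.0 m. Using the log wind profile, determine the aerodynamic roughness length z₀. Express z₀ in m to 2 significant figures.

Log law: V(z) ∝ ln(z/z₀). With r = V₁/V₂ = 10.1/12.96 = 0.77932,
r · ln(z₂/z₀) = ln(z₁/z₀) ⇒ ln z₀ = (ln z₁ − r·ln z₂)/(1 − r)
ln z₀ = (2.30259 − 0.77932×3.49651) / 0.22068 = -1.9137
z₀ = exp(-1.9137) = 0.1475 m

z₀ ≈ 0.15 m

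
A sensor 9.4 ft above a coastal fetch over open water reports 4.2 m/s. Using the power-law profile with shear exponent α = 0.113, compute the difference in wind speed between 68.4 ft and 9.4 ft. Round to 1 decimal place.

Power law: V₂ = V₁ · (z₂/z₁)^α = 4.2 × (7.2766)^0.113 = 5.2559 m/s
ΔV = 5.2559 − 4.2 = 1.0559 m/s

1.1 m/s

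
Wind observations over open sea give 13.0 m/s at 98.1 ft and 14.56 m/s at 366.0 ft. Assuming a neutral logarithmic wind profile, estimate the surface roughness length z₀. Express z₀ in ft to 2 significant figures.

z₀ ≈ 0.0017 ft

Log law: V(z) ∝ ln(z/z₀). With r = V₁/V₂ = 13.0/14.56 = 0.89286,
r · ln(z₂/z₀) = ln(z₁/z₀) ⇒ ln z₀ = (ln z₁ − r·ln z₂)/(1 − r)
ln z₀ = (4.58599 − 0.89286×5.90263) / 0.10714 = -6.3861
z₀ = exp(-6.3861) = 0.001685 ft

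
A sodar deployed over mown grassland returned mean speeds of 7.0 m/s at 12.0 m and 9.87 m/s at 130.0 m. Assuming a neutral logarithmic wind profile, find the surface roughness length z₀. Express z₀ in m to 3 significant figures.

Log law: V(z) ∝ ln(z/z₀). With r = V₁/V₂ = 7.0/9.87 = 0.70922,
r · ln(z₂/z₀) = ln(z₁/z₀) ⇒ ln z₀ = (ln z₁ − r·ln z₂)/(1 − r)
ln z₀ = (2.48491 − 0.70922×4.86753) / 0.29078 = -3.3264
z₀ = exp(-3.3264) = 0.03592 m

z₀ ≈ 0.0359 m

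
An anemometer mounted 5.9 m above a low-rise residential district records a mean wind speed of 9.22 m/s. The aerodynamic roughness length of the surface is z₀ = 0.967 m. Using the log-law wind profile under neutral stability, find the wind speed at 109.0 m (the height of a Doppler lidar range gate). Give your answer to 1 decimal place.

Log law: V(z) ∝ ln(z/z₀), so V₂/V₁ = ln(z₂/z₀) / ln(z₁/z₀).
ln(109.0/0.967) = 4.7249, ln(5.9/0.967) = 1.8085
V₂ = 9.22 × 4.7249/1.8085 = 9.22 × 2.6126 = 24.0881 m/s

24.1 m/s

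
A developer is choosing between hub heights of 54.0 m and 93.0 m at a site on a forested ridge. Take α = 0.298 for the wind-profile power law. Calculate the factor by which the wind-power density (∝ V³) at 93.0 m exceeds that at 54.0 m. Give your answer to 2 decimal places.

Speed ratio: V_B/V_A = (z_B/z_A)^α = (93.0/54.0)^0.298 = (1.7222)^0.298 = 1.17586
Power-density ratio: P_B/P_A = (V_B/V_A)³ = (1.17586)³ = 1.62579

1.63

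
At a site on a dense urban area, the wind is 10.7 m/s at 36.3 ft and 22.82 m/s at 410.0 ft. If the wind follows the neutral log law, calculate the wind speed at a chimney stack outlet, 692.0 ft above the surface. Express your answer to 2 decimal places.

25.44 m/s

Log law: V ∝ ln(z/z₀). From the pair, with r = V₁/V₂ = 0.46889,
ln z₀ = (ln z₁ − r·ln z₂)/(1 − r) = (3.5918 − 0.46889×6.0162)/0.53111 = 1.4515 → z₀ = 4.270 ft
V₃ = V₁ · ln(z₃/z₀)/ln(z₁/z₀) = 10.7 × 5.0881/2.1403 = 25.4368 m/s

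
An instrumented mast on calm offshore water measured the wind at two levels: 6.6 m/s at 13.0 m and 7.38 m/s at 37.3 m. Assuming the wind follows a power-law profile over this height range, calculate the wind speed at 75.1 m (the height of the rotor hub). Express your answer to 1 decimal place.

7.9 m/s

First find α: α = ln(V₂/V₁)/ln(z₂/z₁) = ln(7.38/6.6)/ln(37.3/13.0) = 0.11170/1.05404 = 0.1060
Extrapolate from 37.3 m to 75.1 m: V₃ = 7.38 × (75.1/37.3)^0.1060 = 7.38 × 1.0770 = 7.9481 m/s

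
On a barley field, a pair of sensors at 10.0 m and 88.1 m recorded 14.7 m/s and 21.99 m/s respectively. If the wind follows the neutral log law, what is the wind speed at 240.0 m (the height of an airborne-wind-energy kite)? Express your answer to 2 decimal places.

25.35 m/s

Log law: V ∝ ln(z/z₀). From the pair, with r = V₁/V₂ = 0.66849,
ln z₀ = (ln z₁ − r·ln z₂)/(1 − r) = (2.3026 − 0.66849×4.4785)/0.33151 = -2.0850 → z₀ = 0.1243 m
V₃ = V₁ · ln(z₃/z₀)/ln(z₁/z₀) = 14.7 × 7.5656/4.3876 = 25.3476 m/s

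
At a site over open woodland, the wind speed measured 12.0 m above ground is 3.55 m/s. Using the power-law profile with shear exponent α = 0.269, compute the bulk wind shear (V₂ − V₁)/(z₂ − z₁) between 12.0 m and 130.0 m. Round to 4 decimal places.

Power law: V₂ = V₁ · (z₂/z₁)^α = 3.55 × (10.8333)^0.269 = 6.7388 m/s
ΔV/Δz = (6.7388 − 3.55)/(130.0 − 12.0) = 3.1888/118.0000 = 0.02702 m/s/m

0.0270 m/s/m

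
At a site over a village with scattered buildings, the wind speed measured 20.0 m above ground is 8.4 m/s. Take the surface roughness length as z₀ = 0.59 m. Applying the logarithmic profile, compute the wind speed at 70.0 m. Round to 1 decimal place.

Log law: V(z) ∝ ln(z/z₀), so V₂/V₁ = ln(z₂/z₀) / ln(z₁/z₀).
ln(70.0/0.59) = 4.7761, ln(20.0/0.59) = 3.5234
V₂ = 8.4 × 4.7761/3.5234 = 8.4 × 1.3556 = 11.3867 m/s

11.4 m/s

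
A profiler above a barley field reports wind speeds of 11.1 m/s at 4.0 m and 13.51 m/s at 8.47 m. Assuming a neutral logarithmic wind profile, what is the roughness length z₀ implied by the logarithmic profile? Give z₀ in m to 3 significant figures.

Log law: V(z) ∝ ln(z/z₀). With r = V₁/V₂ = 11.1/13.51 = 0.82161,
r · ln(z₂/z₀) = ln(z₁/z₀) ⇒ ln z₀ = (ln z₁ − r·ln z₂)/(1 − r)
ln z₀ = (1.38629 − 0.82161×2.13653) / 0.17839 = -2.0692
z₀ = exp(-2.0692) = 0.1263 m

z₀ ≈ 0.126 m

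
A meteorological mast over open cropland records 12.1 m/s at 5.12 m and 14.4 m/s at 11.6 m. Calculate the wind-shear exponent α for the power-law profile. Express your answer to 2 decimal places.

Power law: V₂/V₁ = (z₂/z₁)^α ⇒ α = ln(V₂/V₁) / ln(z₂/z₁)
α = ln(14.4/12.1) / ln(11.6/5.12) = ln(1.1901) / ln(2.2656)
  = 0.17402 / 0.81785 = 0.21278

α ≈ 0.21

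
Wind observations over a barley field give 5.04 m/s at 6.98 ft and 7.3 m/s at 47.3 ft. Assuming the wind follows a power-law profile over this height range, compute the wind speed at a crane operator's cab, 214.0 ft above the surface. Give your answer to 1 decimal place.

9.8 m/s

First find α: α = ln(V₂/V₁)/ln(z₂/z₁) = ln(7.3/5.04)/ln(47.3/6.98) = 0.37047/1.91346 = 0.1936
Extrapolate from 47.3 ft to 214.0 ft: V₃ = 7.3 × (214.0/47.3)^0.1936 = 7.3 × 1.3394 = 9.7779 m/s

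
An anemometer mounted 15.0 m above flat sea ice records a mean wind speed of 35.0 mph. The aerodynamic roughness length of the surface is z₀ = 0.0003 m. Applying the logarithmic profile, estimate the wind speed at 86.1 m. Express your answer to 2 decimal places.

40.65 mph

Log law: V(z) ∝ ln(z/z₀), so V₂/V₁ = ln(z₂/z₀) / ln(z₁/z₀).
ln(86.1/0.0003) = 12.5672, ln(15.0/0.0003) = 10.8198
V₂ = 35.0 × 12.5672/10.8198 = 35.0 × 1.1615 = 40.6527 mph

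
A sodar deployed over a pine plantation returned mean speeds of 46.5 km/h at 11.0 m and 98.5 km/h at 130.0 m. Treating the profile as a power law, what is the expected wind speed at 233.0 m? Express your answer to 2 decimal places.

First find α: α = ln(V₂/V₁)/ln(z₂/z₁) = ln(98.5/46.5)/ln(130.0/11.0) = 0.75060/2.46964 = 0.3039
Extrapolate from 130.0 m to 233.0 m: V₃ = 98.5 × (233.0/130.0)^0.3039 = 98.5 × 1.1940 = 117.6133 km/h

117.61 km/h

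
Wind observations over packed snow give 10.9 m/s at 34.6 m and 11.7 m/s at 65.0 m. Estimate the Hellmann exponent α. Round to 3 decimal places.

Power law: V₂/V₁ = (z₂/z₁)^α ⇒ α = ln(V₂/V₁) / ln(z₂/z₁)
α = ln(11.7/10.9) / ln(65.0/34.6) = ln(1.0734) / ln(1.8786)
  = 0.07083 / 0.63053 = 0.11233

α ≈ 0.112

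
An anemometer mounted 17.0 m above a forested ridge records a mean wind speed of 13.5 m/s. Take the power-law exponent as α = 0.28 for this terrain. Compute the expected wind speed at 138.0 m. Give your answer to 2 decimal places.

24.26 m/s

Power-law profile: V₂ = V₁ · (z₂/z₁)^α
V₂ = 13.5 × (138.0/17.0)^0.28 = 13.5 × (8.1176)^0.28
    = 13.5 × 1.7974 = 24.2647 m/s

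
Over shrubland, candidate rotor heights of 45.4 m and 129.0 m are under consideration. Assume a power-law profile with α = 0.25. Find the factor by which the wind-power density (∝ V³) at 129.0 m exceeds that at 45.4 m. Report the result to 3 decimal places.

2.189

Speed ratio: V_B/V_A = (z_B/z_A)^α = (129.0/45.4)^0.25 = (2.8414)^0.25 = 1.29833
Power-density ratio: P_B/P_A = (V_B/V_A)³ = (1.29833)³ = 2.18852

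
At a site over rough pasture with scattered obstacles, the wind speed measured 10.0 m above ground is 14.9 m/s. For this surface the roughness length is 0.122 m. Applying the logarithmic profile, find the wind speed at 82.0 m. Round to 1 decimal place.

Log law: V(z) ∝ ln(z/z₀), so V₂/V₁ = ln(z₂/z₀) / ln(z₁/z₀).
ln(82.0/0.122) = 6.5105, ln(10.0/0.122) = 4.4063
V₂ = 14.9 × 6.5105/4.4063 = 14.9 × 1.4775 = 22.0151 m/s

22.0 m/s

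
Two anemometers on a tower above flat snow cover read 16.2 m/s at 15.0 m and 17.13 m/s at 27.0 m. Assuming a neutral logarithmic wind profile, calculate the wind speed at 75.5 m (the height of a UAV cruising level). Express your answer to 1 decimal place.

18.8 m/s

Log law: V ∝ ln(z/z₀). From the pair, with r = V₁/V₂ = 0.94571,
ln z₀ = (ln z₁ − r·ln z₂)/(1 − r) = (2.7081 − 0.94571×3.2958)/0.05429 = -7.5308 → z₀ = 0.0005363 m
V₃ = V₁ · ln(z₃/z₀)/ln(z₁/z₀) = 16.2 × 11.8549/10.2389 = 18.7570 m/s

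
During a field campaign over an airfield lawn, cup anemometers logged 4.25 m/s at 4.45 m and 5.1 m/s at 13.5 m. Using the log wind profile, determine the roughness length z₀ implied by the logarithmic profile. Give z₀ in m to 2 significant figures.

Log law: V(z) ∝ ln(z/z₀). With r = V₁/V₂ = 4.25/5.1 = 0.83333,
r · ln(z₂/z₀) = ln(z₁/z₀) ⇒ ln z₀ = (ln z₁ − r·ln z₂)/(1 − r)
ln z₀ = (1.49290 − 0.83333×2.60269) / 0.16667 = -4.0560
z₀ = exp(-4.0560) = 0.01732 m

z₀ ≈ 0.017 m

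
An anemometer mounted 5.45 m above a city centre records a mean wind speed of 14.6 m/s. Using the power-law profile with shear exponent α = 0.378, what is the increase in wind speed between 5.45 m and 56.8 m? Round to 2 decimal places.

Power law: V₂ = V₁ · (z₂/z₁)^α = 14.6 × (10.4220)^0.378 = 35.4110 m/s
ΔV = 35.4110 − 14.6 = 20.8110 m/s

20.81 m/s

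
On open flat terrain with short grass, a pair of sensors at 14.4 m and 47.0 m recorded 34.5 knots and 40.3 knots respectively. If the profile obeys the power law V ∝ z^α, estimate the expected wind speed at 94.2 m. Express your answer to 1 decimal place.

44.2 knots

First find α: α = ln(V₂/V₁)/ln(z₂/z₁) = ln(40.3/34.5)/ln(47.0/14.4) = 0.15539/1.18292 = 0.1314
Extrapolate from 47.0 m to 94.2 m: V₃ = 40.3 × (94.2/47.0)^0.1314 = 40.3 × 1.0956 = 44.1541 knots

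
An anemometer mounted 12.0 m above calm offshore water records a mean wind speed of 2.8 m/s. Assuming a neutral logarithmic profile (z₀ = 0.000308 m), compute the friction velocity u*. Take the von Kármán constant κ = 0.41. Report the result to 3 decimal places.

Log law: V(z) = (u*/κ) · ln(z/z₀) ⇒ u* = κ · V / ln(z/z₀)
u* = 0.41 × 2.8 / ln(12.0/0.000308) = 0.41 × 2.8 / 10.5703
   = 1.1480 / 10.5703 = 0.1086 m/s

u* ≈ 0.109 m/s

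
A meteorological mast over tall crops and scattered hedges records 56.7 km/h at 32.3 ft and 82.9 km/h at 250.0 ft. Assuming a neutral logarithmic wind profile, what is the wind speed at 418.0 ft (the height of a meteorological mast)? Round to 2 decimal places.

89.48 km/h

Log law: V ∝ ln(z/z₀). From the pair, with r = V₁/V₂ = 0.68396,
ln z₀ = (ln z₁ − r·ln z₂)/(1 − r) = (3.4751 − 0.68396×5.5215)/0.31604 = -0.9536 → z₀ = 0.3854 ft
V₃ = V₁ · ln(z₃/z₀)/ln(z₁/z₀) = 56.7 × 6.9891/4.4286 = 89.4810 km/h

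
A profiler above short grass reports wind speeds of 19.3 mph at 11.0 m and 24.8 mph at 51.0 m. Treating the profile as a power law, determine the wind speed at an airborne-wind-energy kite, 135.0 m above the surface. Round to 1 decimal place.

29.1 mph

First find α: α = ln(V₂/V₁)/ln(z₂/z₁) = ln(24.8/19.3)/ln(51.0/11.0) = 0.25074/1.53393 = 0.1635
Extrapolate from 51.0 m to 135.0 m: V₃ = 24.8 × (135.0/51.0)^0.1635 = 24.8 × 1.1725 = 29.0775 mph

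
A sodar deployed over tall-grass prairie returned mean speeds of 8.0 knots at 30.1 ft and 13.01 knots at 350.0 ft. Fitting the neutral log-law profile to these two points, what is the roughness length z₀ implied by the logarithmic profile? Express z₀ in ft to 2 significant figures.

Log law: V(z) ∝ ln(z/z₀). With r = V₁/V₂ = 8.0/13.01 = 0.61491,
r · ln(z₂/z₀) = ln(z₁/z₀) ⇒ ln z₀ = (ln z₁ − r·ln z₂)/(1 − r)
ln z₀ = (3.40453 − 0.61491×5.85793) / 0.38509 = -0.5131
z₀ = exp(-0.5131) = 0.5986 ft

z₀ ≈ 0.60 ft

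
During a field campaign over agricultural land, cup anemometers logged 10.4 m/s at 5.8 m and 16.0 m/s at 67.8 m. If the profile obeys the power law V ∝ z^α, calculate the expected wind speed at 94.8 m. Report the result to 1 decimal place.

17.0 m/s

First find α: α = ln(V₂/V₁)/ln(z₂/z₁) = ln(16.0/10.4)/ln(67.8/5.8) = 0.43078/2.45870 = 0.1752
Extrapolate from 67.8 m to 94.8 m: V₃ = 16.0 × (94.8/67.8)^0.1752 = 16.0 × 1.0605 = 16.9678 m/s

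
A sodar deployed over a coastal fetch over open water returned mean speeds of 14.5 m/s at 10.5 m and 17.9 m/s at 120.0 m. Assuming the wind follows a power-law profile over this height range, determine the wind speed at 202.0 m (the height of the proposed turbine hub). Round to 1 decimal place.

18.7 m/s

First find α: α = ln(V₂/V₁)/ln(z₂/z₁) = ln(17.9/14.5)/ln(120.0/10.5) = 0.21065/2.43612 = 0.0865
Extrapolate from 120.0 m to 202.0 m: V₃ = 17.9 × (202.0/120.0)^0.0865 = 17.9 × 1.0461 = 18.7245 m/s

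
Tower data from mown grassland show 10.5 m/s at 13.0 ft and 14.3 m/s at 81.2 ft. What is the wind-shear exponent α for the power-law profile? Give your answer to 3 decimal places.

Power law: V₂/V₁ = (z₂/z₁)^α ⇒ α = ln(V₂/V₁) / ln(z₂/z₁)
α = ln(14.3/10.5) / ln(81.2/13.0) = ln(1.3619) / ln(6.2462)
  = 0.30888 / 1.83197 = 0.16861

α ≈ 0.169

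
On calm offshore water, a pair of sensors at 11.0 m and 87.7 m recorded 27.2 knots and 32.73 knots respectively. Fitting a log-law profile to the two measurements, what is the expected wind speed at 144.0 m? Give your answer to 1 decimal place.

34.1 knots

Log law: V ∝ ln(z/z₀). From the pair, with r = V₁/V₂ = 0.83104,
ln z₀ = (ln z₁ − r·ln z₂)/(1 − r) = (2.3979 − 0.83104×4.4739)/0.16896 = -7.8133 → z₀ = 0.0004043 m
V₃ = V₁ · ln(z₃/z₀)/ln(z₁/z₀) = 27.2 × 12.7831/10.2112 = 34.0509 knots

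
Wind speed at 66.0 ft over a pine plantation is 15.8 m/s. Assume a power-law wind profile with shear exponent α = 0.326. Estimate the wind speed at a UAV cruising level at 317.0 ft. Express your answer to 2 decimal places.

26.35 m/s

Power-law profile: V₂ = V₁ · (z₂/z₁)^α
V₂ = 15.8 × (317.0/66.0)^0.326 = 15.8 × (4.8030)^0.326
    = 15.8 × 1.6679 = 26.3531 m/s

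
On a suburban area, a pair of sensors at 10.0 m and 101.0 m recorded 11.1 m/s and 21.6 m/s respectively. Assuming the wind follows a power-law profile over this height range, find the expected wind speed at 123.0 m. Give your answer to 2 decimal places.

22.86 m/s

First find α: α = ln(V₂/V₁)/ln(z₂/z₁) = ln(21.6/11.1)/ln(101.0/10.0) = 0.66575/2.31254 = 0.2879
Extrapolate from 101.0 m to 123.0 m: V₃ = 21.6 × (123.0/101.0)^0.2879 = 21.6 × 1.0584 = 22.8608 m/s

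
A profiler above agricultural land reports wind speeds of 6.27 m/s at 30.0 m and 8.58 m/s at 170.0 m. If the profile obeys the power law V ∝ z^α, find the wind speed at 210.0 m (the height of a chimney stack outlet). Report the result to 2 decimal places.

8.91 m/s

First find α: α = ln(V₂/V₁)/ln(z₂/z₁) = ln(8.58/6.27)/ln(170.0/30.0) = 0.31366/1.73460 = 0.1808
Extrapolate from 170.0 m to 210.0 m: V₃ = 8.58 × (210.0/170.0)^0.1808 = 8.58 × 1.0389 = 8.9142 m/s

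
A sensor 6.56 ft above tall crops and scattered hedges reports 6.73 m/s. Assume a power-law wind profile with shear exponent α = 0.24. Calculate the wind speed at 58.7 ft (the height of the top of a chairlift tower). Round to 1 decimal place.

11.4 m/s

Power-law profile: V₂ = V₁ · (z₂/z₁)^α
V₂ = 6.73 × (58.7/6.56)^0.24 = 6.73 × (8.9482)^0.24
    = 6.73 × 1.6921 = 11.3876 m/s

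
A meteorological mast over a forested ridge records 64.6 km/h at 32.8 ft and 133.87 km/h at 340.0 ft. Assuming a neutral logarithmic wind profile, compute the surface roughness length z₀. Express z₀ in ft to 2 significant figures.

Log law: V(z) ∝ ln(z/z₀). With r = V₁/V₂ = 64.6/133.87 = 0.48256,
r · ln(z₂/z₀) = ln(z₁/z₀) ⇒ ln z₀ = (ln z₁ − r·ln z₂)/(1 − r)
ln z₀ = (3.49043 − 0.48256×5.82895) / 0.51744 = 1.3096
z₀ = exp(1.3096) = 3.705 ft

z₀ ≈ 3.7 ft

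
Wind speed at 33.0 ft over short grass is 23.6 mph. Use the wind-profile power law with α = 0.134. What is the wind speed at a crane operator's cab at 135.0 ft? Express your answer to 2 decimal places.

Power-law profile: V₂ = V₁ · (z₂/z₁)^α
V₂ = 23.6 × (135.0/33.0)^0.134 = 23.6 × (4.0909)^0.134
    = 23.6 × 1.2078 = 28.5033 mph

28.50 mph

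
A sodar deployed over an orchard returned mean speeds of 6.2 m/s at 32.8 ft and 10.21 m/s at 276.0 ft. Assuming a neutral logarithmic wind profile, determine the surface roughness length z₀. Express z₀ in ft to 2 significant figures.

z₀ ≈ 1.2 ft

Log law: V(z) ∝ ln(z/z₀). With r = V₁/V₂ = 6.2/10.21 = 0.60725,
r · ln(z₂/z₀) = ln(z₁/z₀) ⇒ ln z₀ = (ln z₁ − r·ln z₂)/(1 − r)
ln z₀ = (3.49043 − 0.60725×5.62040) / 0.39275 = 0.1972
z₀ = exp(0.1972) = 1.218 ft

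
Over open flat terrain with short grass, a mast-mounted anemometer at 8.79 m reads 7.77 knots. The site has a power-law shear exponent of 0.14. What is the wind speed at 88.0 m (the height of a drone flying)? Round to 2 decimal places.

10.73 knots

Power-law profile: V₂ = V₁ · (z₂/z₁)^α
V₂ = 7.77 × (88.0/8.79)^0.14 = 7.77 × (10.0114)^0.14
    = 7.77 × 1.3806 = 10.7273 knots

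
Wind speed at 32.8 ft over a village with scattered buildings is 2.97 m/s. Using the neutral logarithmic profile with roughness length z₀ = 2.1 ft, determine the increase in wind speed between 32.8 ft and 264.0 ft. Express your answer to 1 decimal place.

2.3 m/s

Log law: V₂ = V₁ · ln(z₂/z₀)/ln(z₁/z₀) = 2.97 × 4.8340/2.7485 = 5.2236 m/s
ΔV = 5.2236 − 2.97 = 2.2536 m/s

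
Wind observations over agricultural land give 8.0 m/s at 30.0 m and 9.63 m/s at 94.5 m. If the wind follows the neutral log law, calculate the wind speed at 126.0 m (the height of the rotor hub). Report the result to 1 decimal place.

10.0 m/s

Log law: V ∝ ln(z/z₀). From the pair, with r = V₁/V₂ = 0.83074,
ln z₀ = (ln z₁ − r·ln z₂)/(1 − r) = (3.4012 − 0.83074×4.5486)/0.16926 = -2.2302 → z₀ = 0.1075 m
V₃ = V₁ · ln(z₃/z₀)/ln(z₁/z₀) = 8.0 × 7.0665/5.6314 = 10.0387 m/s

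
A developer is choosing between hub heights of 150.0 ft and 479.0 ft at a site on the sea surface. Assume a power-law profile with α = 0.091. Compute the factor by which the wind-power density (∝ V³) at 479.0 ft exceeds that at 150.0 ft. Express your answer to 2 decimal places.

Speed ratio: V_B/V_A = (z_B/z_A)^α = (479.0/150.0)^0.091 = (3.1933)^0.091 = 1.11144
Power-density ratio: P_B/P_A = (V_B/V_A)³ = (1.11144)³ = 1.37296

1.37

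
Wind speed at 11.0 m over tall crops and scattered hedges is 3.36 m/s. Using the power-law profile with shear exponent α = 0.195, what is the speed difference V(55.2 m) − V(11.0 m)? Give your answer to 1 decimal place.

1.2 m/s

Power law: V₂ = V₁ · (z₂/z₁)^α = 3.36 × (5.0182)^0.195 = 4.6020 m/s
ΔV = 4.6020 − 3.36 = 1.2420 m/s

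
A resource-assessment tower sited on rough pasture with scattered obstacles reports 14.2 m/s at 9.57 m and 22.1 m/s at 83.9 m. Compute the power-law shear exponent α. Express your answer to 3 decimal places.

Power law: V₂/V₁ = (z₂/z₁)^α ⇒ α = ln(V₂/V₁) / ln(z₂/z₁)
α = ln(22.1/14.2) / ln(83.9/9.57) = ln(1.5563) / ln(8.7670)
  = 0.44234 / 2.17099 = 0.20375

α ≈ 0.204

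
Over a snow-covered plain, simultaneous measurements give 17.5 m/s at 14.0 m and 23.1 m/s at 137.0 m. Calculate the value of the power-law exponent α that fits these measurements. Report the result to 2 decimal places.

α ≈ 0.12

Power law: V₂/V₁ = (z₂/z₁)^α ⇒ α = ln(V₂/V₁) / ln(z₂/z₁)
α = ln(23.1/17.5) / ln(137.0/14.0) = ln(1.3200) / ln(9.7857)
  = 0.27763 / 2.28092 = 0.12172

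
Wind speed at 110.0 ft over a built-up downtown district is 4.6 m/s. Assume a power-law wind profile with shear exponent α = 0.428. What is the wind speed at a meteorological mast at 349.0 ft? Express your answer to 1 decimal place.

Power-law profile: V₂ = V₁ · (z₂/z₁)^α
V₂ = 4.6 × (349.0/110.0)^0.428 = 4.6 × (3.1727)^0.428
    = 4.6 × 1.6391 = 7.5400 m/s

7.5 m/s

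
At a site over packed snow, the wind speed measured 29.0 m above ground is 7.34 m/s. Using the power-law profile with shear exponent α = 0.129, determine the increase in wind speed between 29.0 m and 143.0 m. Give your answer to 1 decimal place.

1.7 m/s

Power law: V₂ = V₁ · (z₂/z₁)^α = 7.34 × (4.9310)^0.129 = 9.0175 m/s
ΔV = 9.0175 − 7.34 = 1.6775 m/s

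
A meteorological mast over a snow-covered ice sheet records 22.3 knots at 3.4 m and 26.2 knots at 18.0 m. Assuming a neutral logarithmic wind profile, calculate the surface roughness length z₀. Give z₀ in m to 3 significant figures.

z₀ ≈ 0.000247 m

Log law: V(z) ∝ ln(z/z₀). With r = V₁/V₂ = 22.3/26.2 = 0.85115,
r · ln(z₂/z₀) = ln(z₁/z₀) ⇒ ln z₀ = (ln z₁ − r·ln z₂)/(1 − r)
ln z₀ = (1.22378 − 0.85115×2.89037) / 0.14885 = -8.3057
z₀ = exp(-8.3057) = 0.0002471 m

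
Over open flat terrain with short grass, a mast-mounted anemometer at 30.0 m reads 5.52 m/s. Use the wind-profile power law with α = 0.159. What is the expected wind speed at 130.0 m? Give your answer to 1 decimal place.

Power-law profile: V₂ = V₁ · (z₂/z₁)^α
V₂ = 5.52 × (130.0/30.0)^0.159 = 5.52 × (4.3333)^0.159
    = 5.52 × 1.2626 = 6.9694 m/s

7.0 m/s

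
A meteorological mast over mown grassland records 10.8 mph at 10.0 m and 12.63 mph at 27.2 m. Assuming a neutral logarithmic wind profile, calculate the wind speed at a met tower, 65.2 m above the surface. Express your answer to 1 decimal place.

14.2 mph

Log law: V ∝ ln(z/z₀). From the pair, with r = V₁/V₂ = 0.85511,
ln z₀ = (ln z₁ − r·ln z₂)/(1 − r) = (2.3026 − 0.85511×3.3032)/0.14489 = -3.6028 → z₀ = 0.02725 m
V₃ = V₁ · ln(z₃/z₀)/ln(z₁/z₀) = 10.8 × 7.7802/5.9054 = 14.2289 mph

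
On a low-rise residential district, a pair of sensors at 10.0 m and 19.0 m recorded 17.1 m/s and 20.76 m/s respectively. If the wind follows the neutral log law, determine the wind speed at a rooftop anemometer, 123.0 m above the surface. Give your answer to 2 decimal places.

Log law: V ∝ ln(z/z₀). From the pair, with r = V₁/V₂ = 0.82370,
ln z₀ = (ln z₁ − r·ln z₂)/(1 − r) = (2.3026 − 0.82370×2.9444)/0.17630 = -0.6962 → z₀ = 0.4985 m
V₃ = V₁ · ln(z₃/z₀)/ln(z₁/z₀) = 17.1 × 5.5084/2.9988 = 31.4103 m/s

31.41 m/s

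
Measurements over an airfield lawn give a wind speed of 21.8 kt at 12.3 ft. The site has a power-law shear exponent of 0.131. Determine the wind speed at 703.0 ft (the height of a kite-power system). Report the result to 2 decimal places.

Power-law profile: V₂ = V₁ · (z₂/z₁)^α
V₂ = 21.8 × (703.0/12.3)^0.131 = 21.8 × (57.1545)^0.131
    = 21.8 × 1.6989 = 37.0365 kt

37.04 kt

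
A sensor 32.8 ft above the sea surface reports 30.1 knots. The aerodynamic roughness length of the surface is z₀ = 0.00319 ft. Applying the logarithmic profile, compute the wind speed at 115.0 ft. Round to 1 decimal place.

34.2 knots

Log law: V(z) ∝ ln(z/z₀), so V₂/V₁ = ln(z₂/z₀) / ln(z₁/z₀).
ln(115.0/0.00319) = 10.4927, ln(32.8/0.00319) = 9.2382
V₂ = 30.1 × 10.4927/9.2382 = 30.1 × 1.1358 = 34.1875 knots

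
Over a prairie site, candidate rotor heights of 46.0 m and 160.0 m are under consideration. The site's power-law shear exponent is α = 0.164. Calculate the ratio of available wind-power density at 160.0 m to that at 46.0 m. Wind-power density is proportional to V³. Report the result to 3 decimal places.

1.847

Speed ratio: V_B/V_A = (z_B/z_A)^α = (160.0/46.0)^0.164 = (3.4783)^0.164 = 1.22683
Power-density ratio: P_B/P_A = (V_B/V_A)³ = (1.22683)³ = 1.84650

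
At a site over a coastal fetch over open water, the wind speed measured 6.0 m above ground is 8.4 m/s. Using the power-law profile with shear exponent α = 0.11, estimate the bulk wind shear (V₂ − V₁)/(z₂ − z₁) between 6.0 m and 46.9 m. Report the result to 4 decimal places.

Power law: V₂ = V₁ · (z₂/z₁)^α = 8.4 × (7.8167)^0.11 = 10.5320 m/s
ΔV/Δz = (10.5320 − 8.4)/(46.9 − 6.0) = 2.1320/40.9000 = 0.05213 m/s/m

0.0521 m/s/m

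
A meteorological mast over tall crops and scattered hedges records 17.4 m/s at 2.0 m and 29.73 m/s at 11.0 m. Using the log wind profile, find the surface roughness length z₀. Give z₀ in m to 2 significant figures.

z₀ ≈ 0.18 m

Log law: V(z) ∝ ln(z/z₀). With r = V₁/V₂ = 17.4/29.73 = 0.58527,
r · ln(z₂/z₀) = ln(z₁/z₀) ⇒ ln z₀ = (ln z₁ − r·ln z₂)/(1 − r)
ln z₀ = (0.69315 − 0.58527×2.39790) / 0.41473 = -1.7126
z₀ = exp(-1.7126) = 0.1804 m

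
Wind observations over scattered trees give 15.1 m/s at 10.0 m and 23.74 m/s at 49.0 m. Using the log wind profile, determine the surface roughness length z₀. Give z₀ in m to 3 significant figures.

Log law: V(z) ∝ ln(z/z₀). With r = V₁/V₂ = 15.1/23.74 = 0.63606,
r · ln(z₂/z₀) = ln(z₁/z₀) ⇒ ln z₀ = (ln z₁ − r·ln z₂)/(1 − r)
ln z₀ = (2.30259 − 0.63606×3.89182) / 0.36394 = -0.4749
z₀ = exp(-0.4749) = 0.6219 m

z₀ ≈ 0.622 m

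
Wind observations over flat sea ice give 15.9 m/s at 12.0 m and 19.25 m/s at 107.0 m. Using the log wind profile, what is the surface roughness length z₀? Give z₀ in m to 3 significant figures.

z₀ ≈ 0.000371 m

Log law: V(z) ∝ ln(z/z₀). With r = V₁/V₂ = 15.9/19.25 = 0.82597,
r · ln(z₂/z₀) = ln(z₁/z₀) ⇒ ln z₀ = (ln z₁ − r·ln z₂)/(1 − r)
ln z₀ = (2.48491 − 0.82597×4.67283) / 0.17403 = -7.8996
z₀ = exp(-7.8996) = 0.0003709 m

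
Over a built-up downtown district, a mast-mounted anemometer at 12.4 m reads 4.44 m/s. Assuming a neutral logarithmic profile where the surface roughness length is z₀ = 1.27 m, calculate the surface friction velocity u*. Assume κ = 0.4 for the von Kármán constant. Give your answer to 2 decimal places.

Log law: V(z) = (u*/κ) · ln(z/z₀) ⇒ u* = κ · V / ln(z/z₀)
u* = 0.4 × 4.44 / ln(12.4/1.27) = 0.4 × 4.44 / 2.2787
   = 1.7760 / 2.2787 = 0.7794 m/s

u* ≈ 0.78 m/s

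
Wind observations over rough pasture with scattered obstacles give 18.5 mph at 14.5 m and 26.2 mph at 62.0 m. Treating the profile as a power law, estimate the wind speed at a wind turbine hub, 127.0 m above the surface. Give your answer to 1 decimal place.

31.1 mph

First find α: α = ln(V₂/V₁)/ln(z₂/z₁) = ln(26.2/18.5)/ln(62.0/14.5) = 0.34799/1.45299 = 0.2395
Extrapolate from 62.0 m to 127.0 m: V₃ = 26.2 × (127.0/62.0)^0.2395 = 26.2 × 1.1874 = 31.1089 mph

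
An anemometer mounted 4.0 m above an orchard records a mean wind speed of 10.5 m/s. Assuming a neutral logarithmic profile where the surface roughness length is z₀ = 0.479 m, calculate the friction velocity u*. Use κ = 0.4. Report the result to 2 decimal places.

u* ≈ 1.98 m/s

Log law: V(z) = (u*/κ) · ln(z/z₀) ⇒ u* = κ · V / ln(z/z₀)
u* = 0.4 × 10.5 / ln(4.0/0.479) = 0.4 × 10.5 / 2.1223
   = 4.2000 / 2.1223 = 1.9789 m/s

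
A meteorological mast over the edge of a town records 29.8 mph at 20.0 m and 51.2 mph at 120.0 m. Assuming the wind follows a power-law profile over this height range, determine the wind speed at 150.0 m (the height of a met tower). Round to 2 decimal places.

54.77 mph

First find α: α = ln(V₂/V₁)/ln(z₂/z₁) = ln(51.2/29.8)/ln(120.0/20.0) = 0.54123/1.79176 = 0.3021
Extrapolate from 120.0 m to 150.0 m: V₃ = 51.2 × (150.0/120.0)^0.3021 = 51.2 × 1.0697 = 54.7701 mph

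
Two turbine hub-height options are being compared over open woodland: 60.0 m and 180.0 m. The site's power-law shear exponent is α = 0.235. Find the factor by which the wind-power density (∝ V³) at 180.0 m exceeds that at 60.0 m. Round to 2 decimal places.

Speed ratio: V_B/V_A = (z_B/z_A)^α = (180.0/60.0)^0.235 = (3.0000)^0.235 = 1.29456
Power-density ratio: P_B/P_A = (V_B/V_A)³ = (1.29456)³ = 2.16955

2.17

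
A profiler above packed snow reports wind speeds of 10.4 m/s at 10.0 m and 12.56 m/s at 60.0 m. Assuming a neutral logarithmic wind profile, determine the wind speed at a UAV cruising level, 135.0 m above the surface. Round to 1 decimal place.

13.5 m/s

Log law: V ∝ ln(z/z₀). From the pair, with r = V₁/V₂ = 0.82803,
ln z₀ = (ln z₁ − r·ln z₂)/(1 − r) = (2.3026 − 0.82803×4.0943)/0.17197 = -6.3244 → z₀ = 0.001792 m
V₃ = V₁ · ln(z₃/z₀)/ln(z₁/z₀) = 10.4 × 11.2297/8.6270 = 13.5376 m/s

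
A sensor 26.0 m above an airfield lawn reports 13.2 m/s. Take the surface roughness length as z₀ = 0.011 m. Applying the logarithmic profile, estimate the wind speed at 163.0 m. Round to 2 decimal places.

16.32 m/s

Log law: V(z) ∝ ln(z/z₀), so V₂/V₁ = ln(z₂/z₀) / ln(z₁/z₀).
ln(163.0/0.011) = 9.6036, ln(26.0/0.011) = 7.7680
V₂ = 13.2 × 9.6036/7.7680 = 13.2 × 1.2363 = 16.3193 m/s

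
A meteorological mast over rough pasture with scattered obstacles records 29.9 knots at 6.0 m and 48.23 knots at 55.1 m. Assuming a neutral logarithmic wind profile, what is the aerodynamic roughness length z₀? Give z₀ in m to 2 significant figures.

z₀ ≈ 0.16 m

Log law: V(z) ∝ ln(z/z₀). With r = V₁/V₂ = 29.9/48.23 = 0.61995,
r · ln(z₂/z₀) = ln(z₁/z₀) ⇒ ln z₀ = (ln z₁ − r·ln z₂)/(1 − r)
ln z₀ = (1.79176 − 0.61995×4.00915) / 0.38005 = -1.8253
z₀ = exp(-1.8253) = 0.1612 m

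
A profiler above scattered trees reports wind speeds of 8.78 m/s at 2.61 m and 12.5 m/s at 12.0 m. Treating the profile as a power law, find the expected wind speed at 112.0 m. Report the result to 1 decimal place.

21.0 m/s

First find α: α = ln(V₂/V₁)/ln(z₂/z₁) = ln(12.5/8.78)/ln(12.0/2.61) = 0.35325/1.52556 = 0.2316
Extrapolate from 12.0 m to 112.0 m: V₃ = 12.5 × (112.0/12.0)^0.2316 = 12.5 × 1.6773 = 20.9666 m/s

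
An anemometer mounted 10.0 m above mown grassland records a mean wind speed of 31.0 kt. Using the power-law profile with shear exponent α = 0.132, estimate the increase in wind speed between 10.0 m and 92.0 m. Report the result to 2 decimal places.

10.55 kt

Power law: V₂ = V₁ · (z₂/z₁)^α = 31.0 × (9.2000)^0.132 = 41.5510 kt
ΔV = 41.5510 − 31.0 = 10.5510 kt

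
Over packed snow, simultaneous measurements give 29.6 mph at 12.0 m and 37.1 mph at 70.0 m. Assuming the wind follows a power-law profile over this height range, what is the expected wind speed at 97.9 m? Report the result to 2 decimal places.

38.73 mph

First find α: α = ln(V₂/V₁)/ln(z₂/z₁) = ln(37.1/29.6)/ln(70.0/12.0) = 0.22584/1.76359 = 0.1281
Extrapolate from 70.0 m to 97.9 m: V₃ = 37.1 × (97.9/70.0)^0.1281 = 37.1 × 1.0439 = 38.7284 mph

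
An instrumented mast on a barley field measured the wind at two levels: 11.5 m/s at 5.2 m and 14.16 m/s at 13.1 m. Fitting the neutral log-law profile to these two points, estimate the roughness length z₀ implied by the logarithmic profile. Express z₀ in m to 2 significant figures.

Log law: V(z) ∝ ln(z/z₀). With r = V₁/V₂ = 11.5/14.16 = 0.81215,
r · ln(z₂/z₀) = ln(z₁/z₀) ⇒ ln z₀ = (ln z₁ − r·ln z₂)/(1 − r)
ln z₀ = (1.64866 − 0.81215×2.57261) / 0.18785 = -2.3459
z₀ = exp(-2.3459) = 0.09576 m

z₀ ≈ 0.096 m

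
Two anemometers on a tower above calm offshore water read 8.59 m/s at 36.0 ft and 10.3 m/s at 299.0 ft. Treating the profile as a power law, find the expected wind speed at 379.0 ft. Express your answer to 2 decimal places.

First find α: α = ln(V₂/V₁)/ln(z₂/z₁) = ln(10.3/8.59)/ln(299.0/36.0) = 0.18155/2.11692 = 0.0858
Extrapolate from 299.0 ft to 379.0 ft: V₃ = 10.3 × (379.0/299.0)^0.0858 = 10.3 × 1.0205 = 10.5116 m/s

10.51 m/s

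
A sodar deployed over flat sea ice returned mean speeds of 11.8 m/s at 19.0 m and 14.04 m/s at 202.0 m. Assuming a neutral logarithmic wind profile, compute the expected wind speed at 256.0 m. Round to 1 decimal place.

14.3 m/s

Log law: V ∝ ln(z/z₀). From the pair, with r = V₁/V₂ = 0.84046,
ln z₀ = (ln z₁ − r·ln z₂)/(1 − r) = (2.9444 − 0.84046×5.3083)/0.15954 = -9.5079 → z₀ = 0.00007426 m
V₃ = V₁ · ln(z₃/z₀)/ln(z₁/z₀) = 11.8 × 15.0531/12.4523 = 14.2645 m/s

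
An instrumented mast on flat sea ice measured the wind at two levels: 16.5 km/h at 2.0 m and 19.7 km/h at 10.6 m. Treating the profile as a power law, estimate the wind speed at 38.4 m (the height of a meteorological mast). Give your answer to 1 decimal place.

First find α: α = ln(V₂/V₁)/ln(z₂/z₁) = ln(19.7/16.5)/ln(10.6/2.0) = 0.17726/1.66771 = 0.1063
Extrapolate from 10.6 m to 38.4 m: V₃ = 19.7 × (38.4/10.6)^0.1063 = 19.7 × 1.1466 = 22.5883 km/h

22.6 km/h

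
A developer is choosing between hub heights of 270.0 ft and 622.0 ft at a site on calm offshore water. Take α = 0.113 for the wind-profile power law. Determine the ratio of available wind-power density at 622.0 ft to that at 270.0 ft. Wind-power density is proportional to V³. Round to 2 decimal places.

Speed ratio: V_B/V_A = (z_B/z_A)^α = (622.0/270.0)^0.113 = (2.3037)^0.113 = 1.09889
Power-density ratio: P_B/P_A = (V_B/V_A)³ = (1.09889)³ = 1.32697

1.33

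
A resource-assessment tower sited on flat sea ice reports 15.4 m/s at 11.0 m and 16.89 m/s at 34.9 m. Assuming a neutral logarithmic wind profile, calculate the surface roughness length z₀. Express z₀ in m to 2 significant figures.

Log law: V(z) ∝ ln(z/z₀). With r = V₁/V₂ = 15.4/16.89 = 0.91178,
r · ln(z₂/z₀) = ln(z₁/z₀) ⇒ ln z₀ = (ln z₁ − r·ln z₂)/(1 − r)
ln z₀ = (2.39790 − 0.91178×3.55249) / 0.08822 = -9.5355
z₀ = exp(-9.5355) = 0.00007224 m

z₀ ≈ 0.000072 m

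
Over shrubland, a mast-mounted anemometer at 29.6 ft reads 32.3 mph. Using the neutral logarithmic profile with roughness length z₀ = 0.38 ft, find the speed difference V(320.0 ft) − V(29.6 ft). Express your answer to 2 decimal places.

17.65 mph

Log law: V₂ = V₁ · ln(z₂/z₀)/ln(z₁/z₀) = 32.3 × 6.7359/4.3554 = 49.9545 mph
ΔV = 49.9545 − 32.3 = 17.6545 mph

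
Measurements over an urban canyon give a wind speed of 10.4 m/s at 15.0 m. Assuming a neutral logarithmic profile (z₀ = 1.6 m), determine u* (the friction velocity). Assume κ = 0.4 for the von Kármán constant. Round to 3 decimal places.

Log law: V(z) = (u*/κ) · ln(z/z₀) ⇒ u* = κ · V / ln(z/z₀)
u* = 0.4 × 10.4 / ln(15.0/1.6) = 0.4 × 10.4 / 2.2380
   = 4.1600 / 2.2380 = 1.8588 m/s

u* ≈ 1.859 m/s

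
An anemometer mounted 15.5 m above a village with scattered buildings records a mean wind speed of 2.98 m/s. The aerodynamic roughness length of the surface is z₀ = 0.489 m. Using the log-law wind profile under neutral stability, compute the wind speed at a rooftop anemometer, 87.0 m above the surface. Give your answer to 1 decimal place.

4.5 m/s

Log law: V(z) ∝ ln(z/z₀), so V₂/V₁ = ln(z₂/z₀) / ln(z₁/z₀).
ln(87.0/0.489) = 5.1813, ln(15.5/0.489) = 3.4562
V₂ = 2.98 × 5.1813/3.4562 = 2.98 × 1.4991 = 4.4674 m/s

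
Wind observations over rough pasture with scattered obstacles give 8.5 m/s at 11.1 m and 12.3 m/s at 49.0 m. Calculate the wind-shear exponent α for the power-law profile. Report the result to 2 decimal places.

α ≈ 0.25

Power law: V₂/V₁ = (z₂/z₁)^α ⇒ α = ln(V₂/V₁) / ln(z₂/z₁)
α = ln(12.3/8.5) / ln(49.0/11.1) = ln(1.4471) / ln(4.4144)
  = 0.36953 / 1.48488 = 0.24886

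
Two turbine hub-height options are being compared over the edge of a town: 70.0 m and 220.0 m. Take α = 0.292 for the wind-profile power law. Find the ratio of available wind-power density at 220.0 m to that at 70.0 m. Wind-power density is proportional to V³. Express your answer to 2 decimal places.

2.73

Speed ratio: V_B/V_A = (z_B/z_A)^α = (220.0/70.0)^0.292 = (3.1429)^0.292 = 1.39707
Power-density ratio: P_B/P_A = (V_B/V_A)³ = (1.39707)³ = 2.72682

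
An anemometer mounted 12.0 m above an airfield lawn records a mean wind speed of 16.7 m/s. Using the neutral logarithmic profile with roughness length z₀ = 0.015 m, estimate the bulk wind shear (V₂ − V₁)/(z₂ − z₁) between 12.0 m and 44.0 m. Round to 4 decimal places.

Log law: V₂ = V₁ · ln(z₂/z₀)/ln(z₁/z₀) = 16.7 × 7.9839/6.6846 = 19.9460 m/s
ΔV/Δz = (19.9460 − 16.7)/(44.0 − 12.0) = 3.2460/32.0000 = 0.10144 m/s/m

0.1014 m/s/m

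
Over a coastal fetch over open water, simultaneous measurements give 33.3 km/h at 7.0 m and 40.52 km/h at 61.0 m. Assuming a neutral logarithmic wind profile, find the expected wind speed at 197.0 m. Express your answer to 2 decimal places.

44.43 km/h

Log law: V ∝ ln(z/z₀). From the pair, with r = V₁/V₂ = 0.82182,
ln z₀ = (ln z₁ − r·ln z₂)/(1 − r) = (1.9459 − 0.82182×4.1109)/0.17818 = -8.0393 → z₀ = 0.0003225 m
V₃ = V₁ · ln(z₃/z₀)/ln(z₁/z₀) = 33.3 × 13.3225/9.9852 = 44.4296 km/h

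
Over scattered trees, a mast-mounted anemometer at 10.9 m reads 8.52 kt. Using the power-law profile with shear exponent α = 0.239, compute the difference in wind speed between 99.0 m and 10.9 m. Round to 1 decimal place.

Power law: V₂ = V₁ · (z₂/z₁)^α = 8.52 × (9.0826)^0.239 = 14.4362 kt
ΔV = 14.4362 − 8.52 = 5.9162 kt

5.9 kt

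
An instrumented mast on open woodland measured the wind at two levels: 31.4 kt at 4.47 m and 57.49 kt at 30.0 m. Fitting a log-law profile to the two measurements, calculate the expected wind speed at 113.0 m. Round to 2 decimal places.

Log law: V ∝ ln(z/z₀). From the pair, with r = V₁/V₂ = 0.54618,
ln z₀ = (ln z₁ − r·ln z₂)/(1 − r) = (1.4974 − 0.54618×3.4012)/0.45382 = -0.7939 → z₀ = 0.4521 m
V₃ = V₁ · ln(z₃/z₀)/ln(z₁/z₀) = 31.4 × 5.5213/2.2913 = 75.6643 kt

75.66 kt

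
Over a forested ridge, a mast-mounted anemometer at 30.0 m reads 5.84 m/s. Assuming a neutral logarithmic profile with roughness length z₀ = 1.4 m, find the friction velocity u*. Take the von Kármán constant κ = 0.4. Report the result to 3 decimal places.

u* ≈ 0.762 m/s

Log law: V(z) = (u*/κ) · ln(z/z₀) ⇒ u* = κ · V / ln(z/z₀)
u* = 0.4 × 5.84 / ln(30.0/1.4) = 0.4 × 5.84 / 3.0647
   = 2.3360 / 3.0647 = 0.7622 m/s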